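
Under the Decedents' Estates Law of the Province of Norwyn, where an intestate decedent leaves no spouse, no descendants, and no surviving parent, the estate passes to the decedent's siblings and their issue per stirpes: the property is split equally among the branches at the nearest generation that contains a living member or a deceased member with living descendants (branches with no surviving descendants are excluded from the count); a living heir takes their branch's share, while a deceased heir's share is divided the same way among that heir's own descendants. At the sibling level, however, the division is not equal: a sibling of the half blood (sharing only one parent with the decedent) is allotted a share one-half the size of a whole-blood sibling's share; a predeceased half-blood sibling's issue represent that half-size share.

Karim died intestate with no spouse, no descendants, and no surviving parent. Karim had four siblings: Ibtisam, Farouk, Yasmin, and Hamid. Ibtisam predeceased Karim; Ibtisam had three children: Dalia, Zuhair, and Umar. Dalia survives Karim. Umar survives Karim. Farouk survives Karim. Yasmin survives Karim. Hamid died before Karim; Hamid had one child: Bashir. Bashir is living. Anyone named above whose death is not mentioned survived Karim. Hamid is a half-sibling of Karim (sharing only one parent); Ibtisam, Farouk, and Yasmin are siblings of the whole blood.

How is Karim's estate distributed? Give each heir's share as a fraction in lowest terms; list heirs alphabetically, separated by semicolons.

No spouse, descendants, or parent survives, so the estate passes to Karim's siblings per stirpes.
Half-blood siblings count for one-half the weight of whole-blood siblings at the initial division.
Dividing 1 in proportion to weights (total weight 7/2): Ibtisam (weight 1) → 2/7; Farouk (weight 1) → 2/7; Yasmin (weight 1) → 2/7; Hamid (weight 1/2) → 1/7.
Ibtisam predeceased; the 2/7 allotted to Ibtisam's branch passes to Ibtisam's issue by representation.
The 2/7 is divided into 3 equal shares of 2/21 among Dalia, Zuhair, Umar.
Dalia is living and takes 2/21.
Zuhair is living and takes 2/21.
Umar is living and takes 2/21.
Farouk is living and takes 2/7.
Yasmin is living and takes 2/7.
Hamid predeceased; the 1/7 allotted to Hamid's branch passes to Hamid's issue by representation.
Bashir is the sole taker at this level and receives the full 1/7.

Bashir 1/7; Dalia 2/21; Farouk 2/7; Umar 2/21; Yasmin 2/7; Zuhair 2/21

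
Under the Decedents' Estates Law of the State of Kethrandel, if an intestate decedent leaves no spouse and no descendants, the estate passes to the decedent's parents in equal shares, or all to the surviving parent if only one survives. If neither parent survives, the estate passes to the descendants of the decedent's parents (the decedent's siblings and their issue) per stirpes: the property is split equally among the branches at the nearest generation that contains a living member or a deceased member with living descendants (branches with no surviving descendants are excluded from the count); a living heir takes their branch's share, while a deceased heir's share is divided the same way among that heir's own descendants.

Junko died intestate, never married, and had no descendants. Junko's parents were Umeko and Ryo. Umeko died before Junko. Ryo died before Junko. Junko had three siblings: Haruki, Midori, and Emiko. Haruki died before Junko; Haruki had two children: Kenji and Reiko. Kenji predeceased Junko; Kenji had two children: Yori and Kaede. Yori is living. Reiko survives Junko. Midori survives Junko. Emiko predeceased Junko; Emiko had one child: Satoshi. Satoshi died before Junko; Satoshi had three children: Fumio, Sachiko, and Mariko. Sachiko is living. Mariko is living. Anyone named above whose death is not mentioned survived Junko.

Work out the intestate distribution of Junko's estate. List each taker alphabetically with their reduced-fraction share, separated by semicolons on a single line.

Neither parent survives and there are no descendants, so the estate passes to Junko's siblings and their issue per stirpes.
The estate is divided into 3 equal shares of 1/3 among Haruki, Midori, Emiko.
Haruki predeceased; the 1/3 allotted to Haruki's branch passes to Haruki's issue by representation.
The 1/3 is divided into 2 equal shares of 1/6 among Kenji, Reiko.
Kenji predeceased; the 1/6 allotted to Kenji's branch passes to Kenji's issue by representation.
The 1/6 is divided into 2 equal shares of 1/12 among Yori, Kaede.
Yori is living and takes 1/12.
Kaede is living and takes 1/12.
Reiko is living and takes 1/6.
Midori is living and takes 1/3.
Emiko predeceased; the 1/3 allotted to Emiko's branch passes to Emiko's issue by representation.
Satoshi's line is the sole branch at this level, so the full 1/3 passes to Satoshi's issue by representation.
The 1/3 is divided into 3 equal shares of 1/9 among Fumio, Sachiko, Mariko.
Fumio is living and takes 1/9.
Sachiko is living and takes 1/9.
Mariko is living and takes 1/9.

Fumio 1/9; Kaede 1/12; Mariko 1/9; Midori 1/3; Reiko 1/6; Sachiko 1/9; Yori 1/12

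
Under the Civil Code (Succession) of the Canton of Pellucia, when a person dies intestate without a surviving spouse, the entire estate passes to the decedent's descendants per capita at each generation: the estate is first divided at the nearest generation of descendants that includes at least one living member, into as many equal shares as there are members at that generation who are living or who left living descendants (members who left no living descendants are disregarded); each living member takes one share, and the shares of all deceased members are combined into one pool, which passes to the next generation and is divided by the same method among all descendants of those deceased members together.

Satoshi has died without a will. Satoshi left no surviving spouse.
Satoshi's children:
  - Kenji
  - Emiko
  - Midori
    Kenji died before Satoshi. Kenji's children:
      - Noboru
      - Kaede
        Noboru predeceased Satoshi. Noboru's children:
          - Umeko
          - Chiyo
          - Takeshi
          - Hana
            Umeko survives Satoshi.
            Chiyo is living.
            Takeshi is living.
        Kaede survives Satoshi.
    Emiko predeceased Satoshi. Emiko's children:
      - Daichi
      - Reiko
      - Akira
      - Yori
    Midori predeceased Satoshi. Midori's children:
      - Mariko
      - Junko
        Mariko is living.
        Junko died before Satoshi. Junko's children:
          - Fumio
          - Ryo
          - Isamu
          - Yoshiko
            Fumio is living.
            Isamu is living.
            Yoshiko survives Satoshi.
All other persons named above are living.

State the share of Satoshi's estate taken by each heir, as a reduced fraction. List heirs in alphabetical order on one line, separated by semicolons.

Akira 1/8; Chiyo 1/32; Daichi 1/8; Fumio 1/32; Hana 1/32; Isamu 1/32; Kaede 1/8; Mariko 1/8; Reiko 1/8; Ryo 1/32; Takeshi 1/32; Umeko 1/32; Yori 1/8; Yoshiko 1/32

There is no surviving spouse, so the entire estate passes to Satoshi's descendants per capita at each generation.
No one at generation 1 (Kenji, Emiko, Midori) is living; moving to the next generation.
At generation 2 (Noboru, Kaede, Daichi, Reiko, Akira, Yori, Mariko, Junko) there are 8 shares of (1)/8 = 1/8 each.
Living: Kaede, Daichi, Reiko, Akira, Yori, and Mariko — each takes 1/8.
Deceased: Noboru and Junko. Their combined 1/4 is pooled and carried to generation 3.
At generation 3 (Umeko, Chiyo, Takeshi, Hana, Fumio, Ryo, Isamu, Yoshiko) there are 8 shares of (1/4)/8 = 1/32 each.
Living: Umeko, Chiyo, Takeshi, Hana, Fumio, Ryo, Isamu, and Yoshiko — each takes 1/32.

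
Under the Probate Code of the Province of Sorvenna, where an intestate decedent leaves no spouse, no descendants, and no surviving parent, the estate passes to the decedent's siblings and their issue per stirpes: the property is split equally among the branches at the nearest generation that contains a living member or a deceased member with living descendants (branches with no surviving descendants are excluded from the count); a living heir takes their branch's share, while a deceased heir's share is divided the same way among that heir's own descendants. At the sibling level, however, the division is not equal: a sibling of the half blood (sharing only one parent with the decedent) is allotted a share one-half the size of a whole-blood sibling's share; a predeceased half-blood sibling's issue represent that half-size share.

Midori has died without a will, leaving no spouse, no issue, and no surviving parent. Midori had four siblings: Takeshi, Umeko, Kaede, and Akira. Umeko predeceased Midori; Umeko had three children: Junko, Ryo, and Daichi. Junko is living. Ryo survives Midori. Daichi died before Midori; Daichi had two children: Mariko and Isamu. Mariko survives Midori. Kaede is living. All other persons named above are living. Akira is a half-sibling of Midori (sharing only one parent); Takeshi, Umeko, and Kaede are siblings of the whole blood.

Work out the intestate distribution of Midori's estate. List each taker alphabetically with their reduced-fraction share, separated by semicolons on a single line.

No spouse, descendants, or parent survives, so the estate passes to Midori's siblings per stirpes.
Half-blood siblings count for one-half the weight of whole-blood siblings at the initial division.
Dividing 1 in proportion to weights (total weight 7/2): Takeshi (weight 1) → 2/7; Umeko (weight 1) → 2/7; Kaede (weight 1) → 2/7; Akira (weight 1/2) → 1/7.
Takeshi is living and takes 2/7.
Umeko predeceased; the 2/7 allotted to Umeko's branch passes to Umeko's issue by representation.
The 2/7 is divided into 3 equal shares of 2/21 among Junko, Ryo, Daichi.
Junko is living and takes 2/21.
Ryo is living and takes 2/21.
Daichi predeceased; the 2/21 allotted to Daichi's branch passes to Daichi's issue by representation.
The 2/21 is divided into 2 equal shares of 1/21 among Mariko, Isamu.
Mariko is living and takes 1/21.
Isamu is living and takes 1/21.
Kaede is living and takes 2/7.
Akira is living and takes 1/7.

Akira 1/7; Isamu 1/21; Junko 2/21; Kaede 2/7; Mariko 1/21; Ryo 2/21; Takeshi 2/7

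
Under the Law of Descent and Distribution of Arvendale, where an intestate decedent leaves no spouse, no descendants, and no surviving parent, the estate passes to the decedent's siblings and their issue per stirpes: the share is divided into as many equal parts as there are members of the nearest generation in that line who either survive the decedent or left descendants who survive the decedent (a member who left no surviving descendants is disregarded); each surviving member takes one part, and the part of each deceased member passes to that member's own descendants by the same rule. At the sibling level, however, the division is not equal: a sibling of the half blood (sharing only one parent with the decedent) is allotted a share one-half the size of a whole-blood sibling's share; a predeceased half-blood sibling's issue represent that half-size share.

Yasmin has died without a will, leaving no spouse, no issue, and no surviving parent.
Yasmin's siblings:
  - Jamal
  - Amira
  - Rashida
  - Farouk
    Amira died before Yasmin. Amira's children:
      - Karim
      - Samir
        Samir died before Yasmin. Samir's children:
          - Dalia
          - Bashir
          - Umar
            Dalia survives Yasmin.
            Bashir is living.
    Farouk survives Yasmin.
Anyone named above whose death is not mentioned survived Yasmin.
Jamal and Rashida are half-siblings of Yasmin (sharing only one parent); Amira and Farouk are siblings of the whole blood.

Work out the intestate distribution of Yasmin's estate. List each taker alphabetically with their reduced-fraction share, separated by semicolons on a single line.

Bashir 1/18; Dalia 1/18; Farouk 1/3; Jamal 1/6; Karim 1/6; Rashida 1/6; Umar 1/18

No spouse, descendants, or parent survives, so the estate passes to Yasmin's siblings per stirpes.
Half-blood siblings count for one-half the weight of whole-blood siblings at the initial division.
Dividing 1 in proportion to weights (total weight 3): Jamal (weight 1/2) → 1/6; Amira (weight 1) → 1/3; Rashida (weight 1/2) → 1/6; Farouk (weight 1) → 1/3.
Jamal is living and takes 1/6.
Amira predeceased; the 1/3 allotted to Amira's branch passes to Amira's issue by representation.
The 1/3 is divided into 2 equal shares of 1/6 among Karim, Samir.
Karim is living and takes 1/6.
Samir predeceased; the 1/6 allotted to Samir's branch passes to Samir's issue by representation.
The 1/6 is divided into 3 equal shares of 1/18 among Dalia, Bashir, Umar.
Dalia is living and takes 1/18.
Bashir is living and takes 1/18.
Umar is living and takes 1/18.
Rashida is living and takes 1/6.
Farouk is living and takes 1/3.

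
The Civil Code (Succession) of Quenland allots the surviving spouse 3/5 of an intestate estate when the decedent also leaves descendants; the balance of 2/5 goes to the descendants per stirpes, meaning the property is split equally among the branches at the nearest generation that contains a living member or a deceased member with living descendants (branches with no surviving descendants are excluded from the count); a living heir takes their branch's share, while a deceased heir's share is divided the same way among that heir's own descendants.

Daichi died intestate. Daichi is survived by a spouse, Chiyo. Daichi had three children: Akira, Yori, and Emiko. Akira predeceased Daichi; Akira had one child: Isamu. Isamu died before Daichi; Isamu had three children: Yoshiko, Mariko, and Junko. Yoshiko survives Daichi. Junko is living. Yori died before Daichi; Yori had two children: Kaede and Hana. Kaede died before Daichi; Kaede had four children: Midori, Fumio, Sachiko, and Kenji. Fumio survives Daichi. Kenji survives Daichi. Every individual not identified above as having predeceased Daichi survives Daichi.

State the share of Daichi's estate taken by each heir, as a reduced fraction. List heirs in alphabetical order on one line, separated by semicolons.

Chiyo, as surviving spouse, takes 3/5.
The remaining 2/5 passes to Daichi's descendants per stirpes.
The 2/5 is divided into 3 equal shares of 2/15 among Akira, Yori, Emiko.
Akira predeceased; the 2/15 allotted to Akira's branch passes to Akira's issue by representation.
Isamu's line is the sole branch at this level, so the full 2/15 passes to Isamu's issue by representation.
The 2/15 is divided into 3 equal shares of 2/45 among Yoshiko, Mariko, Junko.
Yoshiko is living and takes 2/45.
Mariko is living and takes 2/45.
Junko is living and takes 2/45.
Yori predeceased; the 2/15 allotted to Yori's branch passes to Yori's issue by representation.
The 2/15 is divided into 2 equal shares of 1/15 among Kaede, Hana.
Kaede predeceased; the 1/15 allotted to Kaede's branch passes to Kaede's issue by representation.
The 1/15 is divided into 4 equal shares of 1/60 among Midori, Fumio, Sachiko, Kenji.
Midori is living and takes 1/60.
Fumio is living and takes 1/60.
Sachiko is living and takes 1/60.
Kenji is living and takes 1/60.
Hana is living and takes 1/15.
Emiko is living and takes 2/15.

Chiyo 3/5; Emiko 2/15; Fumio 1/60; Hana 1/15; Junko 2/45; Kenji 1/60; Mariko 2/45; Midori 1/60; Sachiko 1/60; Yoshiko 2/45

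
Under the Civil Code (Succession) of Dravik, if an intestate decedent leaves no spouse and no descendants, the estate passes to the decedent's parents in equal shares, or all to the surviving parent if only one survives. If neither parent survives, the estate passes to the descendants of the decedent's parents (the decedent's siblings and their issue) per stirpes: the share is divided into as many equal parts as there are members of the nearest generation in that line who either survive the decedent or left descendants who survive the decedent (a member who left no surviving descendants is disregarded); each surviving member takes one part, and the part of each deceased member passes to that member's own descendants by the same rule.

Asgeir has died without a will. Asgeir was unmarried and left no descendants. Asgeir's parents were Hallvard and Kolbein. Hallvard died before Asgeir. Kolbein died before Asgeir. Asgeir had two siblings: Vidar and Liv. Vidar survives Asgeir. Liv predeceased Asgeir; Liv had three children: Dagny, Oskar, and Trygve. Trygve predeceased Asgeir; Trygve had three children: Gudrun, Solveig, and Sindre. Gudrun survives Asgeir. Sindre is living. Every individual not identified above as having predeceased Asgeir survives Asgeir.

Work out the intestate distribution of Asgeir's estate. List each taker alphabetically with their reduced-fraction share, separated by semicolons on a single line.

Neither parent survives and there are no descendants, so the estate passes to Asgeir's siblings and their issue per stirpes.
The estate is divided into 2 equal shares of 1/2 among Vidar, Liv.
Vidar is living and takes 1/2.
Liv predeceased; the 1/2 allotted to Liv's branch passes to Liv's issue by representation.
The 1/2 is divided into 3 equal shares of 1/6 among Dagny, Oskar, Trygve.
Dagny is living and takes 1/6.
Oskar is living and takes 1/6.
Trygve predeceased; the 1/6 allotted to Trygve's branch passes to Trygve's issue by representation.
The 1/6 is divided into 3 equal shares of 1/18 among Gudrun, Solveig, Sindre.
Gudrun is living and takes 1/18.
Solveig is living and takes 1/18.
Sindre is living and takes 1/18.

Dagny 1/6; Gudrun 1/18; Oskar 1/6; Sindre 1/18; Solveig 1/18; Vidar 1/2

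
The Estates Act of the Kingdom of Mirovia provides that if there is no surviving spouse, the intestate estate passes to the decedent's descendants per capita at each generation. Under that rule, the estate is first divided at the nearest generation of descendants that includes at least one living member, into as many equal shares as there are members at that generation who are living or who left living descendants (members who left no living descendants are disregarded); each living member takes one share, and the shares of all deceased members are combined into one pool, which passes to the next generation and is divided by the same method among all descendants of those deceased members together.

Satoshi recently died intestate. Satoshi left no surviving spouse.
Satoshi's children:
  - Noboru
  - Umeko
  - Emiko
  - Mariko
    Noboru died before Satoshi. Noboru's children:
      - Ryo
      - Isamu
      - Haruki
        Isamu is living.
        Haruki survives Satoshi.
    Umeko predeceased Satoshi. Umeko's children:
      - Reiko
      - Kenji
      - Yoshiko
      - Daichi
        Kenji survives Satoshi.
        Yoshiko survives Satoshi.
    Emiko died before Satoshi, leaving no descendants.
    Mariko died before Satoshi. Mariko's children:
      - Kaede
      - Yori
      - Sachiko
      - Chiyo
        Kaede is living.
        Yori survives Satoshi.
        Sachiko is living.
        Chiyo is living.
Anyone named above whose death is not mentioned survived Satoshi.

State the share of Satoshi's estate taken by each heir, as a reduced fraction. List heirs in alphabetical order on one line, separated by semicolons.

Chiyo 1/11; Daichi 1/11; Haruki 1/11; Isamu 1/11; Kaede 1/11; Kenji 1/11; Reiko 1/11; Ryo 1/11; Sachiko 1/11; Yori 1/11; Yoshiko 1/11

There is no surviving spouse, so the entire estate passes to Satoshi's descendants per capita at each generation.
No one at generation 1 (Noboru, Umeko, Mariko) is living; moving to the next generation.
At generation 2 (Ryo, Isamu, Haruki, Reiko, Kenji, Yoshiko, Daichi, Kaede, Yori, Sachiko, Chiyo) there are 11 shares of (1)/11 = 1/11 each.
Living: Ryo, Isamu, Haruki, Reiko, Kenji, Yoshiko, Daichi, Kaede, Yori, Sachiko, and Chiyo — each takes 1/11.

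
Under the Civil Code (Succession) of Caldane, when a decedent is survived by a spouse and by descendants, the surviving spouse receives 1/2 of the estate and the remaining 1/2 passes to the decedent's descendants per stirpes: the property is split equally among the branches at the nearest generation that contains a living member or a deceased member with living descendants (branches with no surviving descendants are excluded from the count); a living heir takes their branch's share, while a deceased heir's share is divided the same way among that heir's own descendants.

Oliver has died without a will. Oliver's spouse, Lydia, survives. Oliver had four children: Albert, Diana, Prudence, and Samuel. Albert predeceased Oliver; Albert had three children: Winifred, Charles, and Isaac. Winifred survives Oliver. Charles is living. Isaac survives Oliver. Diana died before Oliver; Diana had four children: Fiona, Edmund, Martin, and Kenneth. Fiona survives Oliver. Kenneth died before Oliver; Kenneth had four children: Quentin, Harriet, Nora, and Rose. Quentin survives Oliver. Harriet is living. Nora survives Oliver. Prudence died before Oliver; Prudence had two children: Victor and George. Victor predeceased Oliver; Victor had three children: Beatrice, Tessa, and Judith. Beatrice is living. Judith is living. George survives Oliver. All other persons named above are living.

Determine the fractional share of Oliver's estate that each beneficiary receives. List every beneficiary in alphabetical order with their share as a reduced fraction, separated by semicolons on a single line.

Lydia, as surviving spouse, takes 1/2.
The remaining 1/2 passes to Oliver's descendants per stirpes.
The 1/2 is divided into 4 equal shares of 1/8 among Albert, Diana, Prudence, Samuel.
Albert predeceased; the 1/8 allotted to Albert's branch passes to Albert's issue by representation.
The 1/8 is divided into 3 equal shares of 1/24 among Winifred, Charles, Isaac.
Winifred is living and takes 1/24.
Charles is living and takes 1/24.
Isaac is living and takes 1/24.
Diana predeceased; the 1/8 allotted to Diana's branch passes to Diana's issue by representation.
The 1/8 is divided into 4 equal shares of 1/32 among Fiona, Edmund, Martin, Kenneth.
Fiona is living and takes 1/32.
Edmund is living and takes 1/32.
Martin is living and takes 1/32.
Kenneth predeceased; the 1/32 allotted to Kenneth's branch passes to Kenneth's issue by representation.
The 1/32 is divided into 4 equal shares of 1/128 among Quentin, Harriet, Nora, Rose.
Quentin is living and takes 1/128.
Harriet is living and takes 1/128.
Nora is living and takes 1/128.
Rose is living and takes 1/128.
Prudence predeceased; the 1/8 allotted to Prudence's branch passes to Prudence's issue by representation.
The 1/8 is divided into 2 equal shares of 1/16 among Victor, George.
Victor predeceased; the 1/16 allotted to Victor's branch passes to Victor's issue by representation.
The 1/16 is divided into 3 equal shares of 1/48 among Beatrice, Tessa, Judith.
Beatrice is living and takes 1/48.
Tessa is living and takes 1/48.
Judith is living and takes 1/48.
George is living and takes 1/16.
Samuel is living and takes 1/8.

Beatrice 1/48; Charles 1/24; Edmund 1/32; Fiona 1/32; George 1/16; Harriet 1/128; Isaac 1/24; Judith 1/48; Lydia 1/2; Martin 1/32; Nora 1/128; Quentin 1/128; Rose 1/128; Samuel 1/8; Tessa 1/48; Winifred 1/24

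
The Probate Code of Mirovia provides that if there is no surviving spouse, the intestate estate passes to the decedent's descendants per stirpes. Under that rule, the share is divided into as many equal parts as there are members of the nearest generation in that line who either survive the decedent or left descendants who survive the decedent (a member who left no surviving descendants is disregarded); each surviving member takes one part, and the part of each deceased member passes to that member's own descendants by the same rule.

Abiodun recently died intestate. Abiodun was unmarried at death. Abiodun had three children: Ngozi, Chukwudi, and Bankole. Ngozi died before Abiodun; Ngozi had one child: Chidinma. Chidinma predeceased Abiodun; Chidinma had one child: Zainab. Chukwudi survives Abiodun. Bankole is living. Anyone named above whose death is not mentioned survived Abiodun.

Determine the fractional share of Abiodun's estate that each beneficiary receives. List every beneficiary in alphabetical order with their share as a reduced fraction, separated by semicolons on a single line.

Bankole 1/3; Chukwudi 1/3; Zainab 1/3

There is no surviving spouse, so the entire estate passes to Abiodun's descendants per stirpes.
The estate is divided into 3 equal shares of 1/3 among Ngozi, Chukwudi, Bankole.
Ngozi predeceased; the 1/3 allotted to Ngozi's branch passes to Ngozi's issue by representation.
Chidinma's line is the sole branch at this level, so the full 1/3 passes to Chidinma's issue by representation.
Zainab is the sole taker at this level and receives the full 1/3.
Chukwudi is living and takes 1/3.
Bankole is living and takes 1/3.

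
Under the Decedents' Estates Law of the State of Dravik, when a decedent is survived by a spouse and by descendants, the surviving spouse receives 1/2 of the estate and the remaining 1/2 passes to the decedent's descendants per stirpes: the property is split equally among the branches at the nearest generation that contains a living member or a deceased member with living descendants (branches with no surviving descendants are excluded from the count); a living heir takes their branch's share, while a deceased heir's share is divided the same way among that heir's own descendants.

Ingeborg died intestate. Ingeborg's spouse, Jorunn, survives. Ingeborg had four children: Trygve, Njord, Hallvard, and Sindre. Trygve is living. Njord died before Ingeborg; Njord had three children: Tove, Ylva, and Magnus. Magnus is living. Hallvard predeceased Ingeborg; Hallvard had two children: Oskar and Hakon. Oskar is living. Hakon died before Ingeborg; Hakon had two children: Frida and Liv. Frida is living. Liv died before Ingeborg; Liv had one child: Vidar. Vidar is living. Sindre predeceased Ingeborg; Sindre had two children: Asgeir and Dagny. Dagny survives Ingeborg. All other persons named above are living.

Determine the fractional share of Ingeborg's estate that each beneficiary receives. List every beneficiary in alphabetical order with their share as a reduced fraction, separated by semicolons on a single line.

Jorunn, as surviving spouse, takes 1/2.
The remaining 1/2 passes to Ingeborg's descendants per stirpes.
The 1/2 is divided into 4 equal shares of 1/8 among Trygve, Njord, Hallvard, Sindre.
Trygve is living and takes 1/8.
Njord predeceased; the 1/8 allotted to Njord's branch passes to Njord's issue by representation.
The 1/8 is divided into 3 equal shares of 1/24 among Tove, Ylva, Magnus.
Tove is living and takes 1/24.
Ylva is living and takes 1/24.
Magnus is living and takes 1/24.
Hallvard predeceased; the 1/8 allotted to Hallvard's branch passes to Hallvard's issue by representation.
The 1/8 is divided into 2 equal shares of 1/16 among Oskar, Hakon.
Oskar is living and takes 1/16.
Hakon predeceased; the 1/16 allotted to Hakon's branch passes to Hakon's issue by representation.
The 1/16 is divided into 2 equal shares of 1/32 among Frida, Liv.
Frida is living and takes 1/32.
Liv predeceased; the 1/32 allotted to Liv's branch passes to Liv's issue by representation.
Vidar is the sole taker at this level and receives the full 1/32.
Sindre predeceased; the 1/8 allotted to Sindre's branch passes to Sindre's issue by representation.
The 1/8 is divided into 2 equal shares of 1/16 among Asgeir, Dagny.
Asgeir is living and takes 1/16.
Dagny is living and takes 1/16.

Asgeir 1/16; Dagny 1/16; Frida 1/32; Jorunn 1/2; Magnus 1/24; Oskar 1/16; Tove 1/24; Trygve 1/8; Vidar 1/32; Ylva 1/24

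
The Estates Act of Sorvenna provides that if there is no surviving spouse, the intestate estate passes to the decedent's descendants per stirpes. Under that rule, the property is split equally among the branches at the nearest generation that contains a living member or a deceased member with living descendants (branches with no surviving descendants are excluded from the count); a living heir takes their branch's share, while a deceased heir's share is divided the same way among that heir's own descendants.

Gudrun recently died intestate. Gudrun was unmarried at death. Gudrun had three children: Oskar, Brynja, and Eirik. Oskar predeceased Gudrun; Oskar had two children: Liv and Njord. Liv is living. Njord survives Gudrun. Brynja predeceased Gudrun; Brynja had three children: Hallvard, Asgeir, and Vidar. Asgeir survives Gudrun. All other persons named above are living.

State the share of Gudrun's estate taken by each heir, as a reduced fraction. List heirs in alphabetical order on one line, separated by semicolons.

Asgeir 1/9; Eirik 1/3; Hallvard 1/9; Liv 1/6; Njord 1/6; Vidar 1/9

There is no surviving spouse, so the entire estate passes to Gudrun's descendants per stirpes.
The estate is divided into 3 equal shares of 1/3 among Oskar, Brynja, Eirik.
Oskar predeceased; the 1/3 allotted to Oskar's branch passes to Oskar's issue by representation.
The 1/3 is divided into 2 equal shares of 1/6 among Liv, Njord.
Liv is living and takes 1/6.
Njord is living and takes 1/6.
Brynja predeceased; the 1/3 allotted to Brynja's branch passes to Brynja's issue by representation.
The 1/3 is divided into 3 equal shares of 1/9 among Hallvard, Asgeir, Vidar.
Hallvard is living and takes 1/9.
Asgeir is living and takes 1/9.
Vidar is living and takes 1/9.
Eirik is living and takes 1/3.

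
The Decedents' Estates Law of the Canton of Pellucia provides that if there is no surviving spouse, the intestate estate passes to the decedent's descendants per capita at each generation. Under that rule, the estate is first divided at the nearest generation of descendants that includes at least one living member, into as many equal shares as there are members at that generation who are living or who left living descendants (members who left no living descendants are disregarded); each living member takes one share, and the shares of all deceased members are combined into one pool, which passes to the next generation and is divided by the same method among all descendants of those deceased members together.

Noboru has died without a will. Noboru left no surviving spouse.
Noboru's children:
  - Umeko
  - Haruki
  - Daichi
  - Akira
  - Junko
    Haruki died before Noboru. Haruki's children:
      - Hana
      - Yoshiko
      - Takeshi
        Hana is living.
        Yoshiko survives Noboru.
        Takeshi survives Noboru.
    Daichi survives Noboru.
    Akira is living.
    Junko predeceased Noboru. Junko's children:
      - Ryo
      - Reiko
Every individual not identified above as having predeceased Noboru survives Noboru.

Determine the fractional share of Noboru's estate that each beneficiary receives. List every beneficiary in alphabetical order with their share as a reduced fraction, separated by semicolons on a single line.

Akira 1/5; Daichi 1/5; Hana 2/25; Reiko 2/25; Ryo 2/25; Takeshi 2/25; Umeko 1/5; Yoshiko 2/25

There is no surviving spouse, so the entire estate passes to Noboru's descendants per capita at each generation.
At generation 1 (Umeko, Haruki, Daichi, Akira, Junko) there are 5 shares of (1)/5 = 1/5 each.
Living: Umeko, Daichi, and Akira — each takes 1/5.
Deceased: Haruki and Junko. Their combined 2/5 is pooled and carried to generation 2.
At generation 2 (Hana, Yoshiko, Takeshi, Ryo, Reiko) there are 5 shares of (2/5)/5 = 2/25 each.
Living: Hana, Yoshiko, Takeshi, Ryo, and Reiko — each takes 2/25.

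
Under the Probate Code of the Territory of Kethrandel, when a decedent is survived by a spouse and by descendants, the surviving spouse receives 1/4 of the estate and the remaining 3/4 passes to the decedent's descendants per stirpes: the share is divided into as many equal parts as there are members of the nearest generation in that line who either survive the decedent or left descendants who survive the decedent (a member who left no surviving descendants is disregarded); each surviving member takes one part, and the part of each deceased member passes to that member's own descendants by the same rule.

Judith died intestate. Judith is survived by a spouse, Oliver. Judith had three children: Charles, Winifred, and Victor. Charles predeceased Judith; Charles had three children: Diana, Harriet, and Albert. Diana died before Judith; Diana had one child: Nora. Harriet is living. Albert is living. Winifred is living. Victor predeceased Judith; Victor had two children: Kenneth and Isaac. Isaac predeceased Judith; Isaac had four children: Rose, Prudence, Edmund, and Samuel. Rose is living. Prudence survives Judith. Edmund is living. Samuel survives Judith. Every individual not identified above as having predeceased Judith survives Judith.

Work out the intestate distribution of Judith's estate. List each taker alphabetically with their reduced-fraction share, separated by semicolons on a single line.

Oliver, as surviving spouse, takes 1/4.
The remaining 3/4 passes to Judith's descendants per stirpes.
The 3/4 is divided into 3 equal shares of 1/4 among Charles, Winifred, Victor.
Charles predeceased; the 1/4 allotted to Charles's branch passes to Charles's issue by representation.
The 1/4 is divided into 3 equal shares of 1/12 among Diana, Harriet, Albert.
Diana predeceased; the 1/12 allotted to Diana's branch passes to Diana's issue by representation.
Nora is the sole taker at this level and receives the full 1/12.
Harriet is living and takes 1/12.
Albert is living and takes 1/12.
Winifred is living and takes 1/4.
Victor predeceased; the 1/4 allotted to Victor's branch passes to Victor's issue by representation.
The 1/4 is divided into 2 equal shares of 1/8 among Kenneth, Isaac.
Kenneth is living and takes 1/8.
Isaac predeceased; the 1/8 allotted to Isaac's branch passes to Isaac's issue by representation.
The 1/8 is divided into 4 equal shares of 1/32 among Rose, Prudence, Edmund, Samuel.
Rose is living and takes 1/32.
Prudence is living and takes 1/32.
Edmund is living and takes 1/32.
Samuel is living and takes 1/32.

Albert 1/12; Edmund 1/32; Harriet 1/12; Kenneth 1/8; Nora 1/12; Oliver 1/4; Prudence 1/32; Rose 1/32; Samuel 1/32; Winifred 1/4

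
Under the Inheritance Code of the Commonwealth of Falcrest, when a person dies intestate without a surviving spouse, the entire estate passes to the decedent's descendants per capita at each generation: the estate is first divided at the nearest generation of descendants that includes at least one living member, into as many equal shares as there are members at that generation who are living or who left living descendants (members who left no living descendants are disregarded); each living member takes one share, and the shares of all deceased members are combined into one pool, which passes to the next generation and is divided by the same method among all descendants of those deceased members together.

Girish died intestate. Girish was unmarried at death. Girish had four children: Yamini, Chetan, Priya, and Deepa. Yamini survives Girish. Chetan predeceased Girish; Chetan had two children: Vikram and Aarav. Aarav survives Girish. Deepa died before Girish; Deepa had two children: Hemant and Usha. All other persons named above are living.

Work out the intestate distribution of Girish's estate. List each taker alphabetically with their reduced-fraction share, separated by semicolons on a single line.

There is no surviving spouse, so the entire estate passes to Girish's descendants per capita at each generation.
At generation 1 (Yamini, Chetan, Priya, Deepa) there are 4 shares of (1)/4 = 1/4 each.
Living: Yamini and Priya — each takes 1/4.
Deceased: Chetan and Deepa. Their combined 1/2 is pooled and carried to generation 2.
At generation 2 (Vikram, Aarav, Hemant, Usha) there are 4 shares of (1/2)/4 = 1/8 each.
Living: Vikram, Aarav, Hemant, and Usha — each takes 1/8.

Aarav 1/8; Hemant 1/8; Priya 1/4; Usha 1/8; Vikram 1/8; Yamini 1/4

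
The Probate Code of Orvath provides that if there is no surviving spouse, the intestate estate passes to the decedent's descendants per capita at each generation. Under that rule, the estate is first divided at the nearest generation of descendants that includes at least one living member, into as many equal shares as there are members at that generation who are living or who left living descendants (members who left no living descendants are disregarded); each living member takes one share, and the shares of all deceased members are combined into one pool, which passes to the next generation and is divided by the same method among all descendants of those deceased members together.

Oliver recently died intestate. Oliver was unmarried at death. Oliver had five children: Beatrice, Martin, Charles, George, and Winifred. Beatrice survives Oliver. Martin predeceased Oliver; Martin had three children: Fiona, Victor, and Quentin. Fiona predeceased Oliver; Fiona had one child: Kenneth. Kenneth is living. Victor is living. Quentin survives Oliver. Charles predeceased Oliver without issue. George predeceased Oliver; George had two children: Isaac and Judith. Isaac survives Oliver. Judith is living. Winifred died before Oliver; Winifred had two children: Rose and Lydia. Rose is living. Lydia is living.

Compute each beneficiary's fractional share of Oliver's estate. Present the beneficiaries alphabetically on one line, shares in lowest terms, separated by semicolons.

Beatrice 1/4; Isaac 3/28; Judith 3/28; Kenneth 3/28; Lydia 3/28; Quentin 3/28; Rose 3/28; Victor 3/28

There is no surviving spouse, so the entire estate passes to Oliver's descendants per capita at each generation.
At generation 1 (Beatrice, Martin, George, Winifred) there are 4 shares of (1)/4 = 1/4 each.
Living: Beatrice — each takes 1/4.
Deceased: Martin, George, and Winifred. Their combined 3/4 is pooled and carried to generation 2.
At generation 2 (Fiona, Victor, Quentin, Isaac, Judith, Rose, Lydia) there are 7 shares of (3/4)/7 = 3/28 each.
Living: Victor, Quentin, Isaac, Judith, Rose, and Lydia — each takes 3/28.
Deceased: Fiona. That 3/28 share is carried to generation 3.
At generation 3 (Kenneth) there are 1 shares of (3/28)/1 = 3/28 each.
Living: Kenneth — each takes 3/28.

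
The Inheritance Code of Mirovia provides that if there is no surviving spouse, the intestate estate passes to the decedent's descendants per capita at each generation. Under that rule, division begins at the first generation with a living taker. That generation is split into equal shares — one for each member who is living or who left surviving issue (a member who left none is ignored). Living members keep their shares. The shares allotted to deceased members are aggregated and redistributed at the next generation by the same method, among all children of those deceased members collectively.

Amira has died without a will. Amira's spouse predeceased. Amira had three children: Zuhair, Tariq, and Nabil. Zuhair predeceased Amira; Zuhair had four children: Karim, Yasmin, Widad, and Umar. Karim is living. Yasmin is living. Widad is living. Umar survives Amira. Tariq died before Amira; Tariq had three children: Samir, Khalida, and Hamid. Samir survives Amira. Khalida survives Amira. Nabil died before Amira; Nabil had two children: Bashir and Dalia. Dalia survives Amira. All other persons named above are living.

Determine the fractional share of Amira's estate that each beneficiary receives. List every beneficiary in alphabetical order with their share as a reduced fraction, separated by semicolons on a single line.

Bashir 1/9; Dalia 1/9; Hamid 1/9; Karim 1/9; Khalida 1/9; Samir 1/9; Umar 1/9; Widad 1/9; Yasmin 1/9

There is no surviving spouse, so the entire estate passes to Amira's descendants per capita at each generation.
No one at generation 1 (Zuhair, Tariq, Nabil) is living; moving to the next generation.
At generation 2 (Karim, Yasmin, Widad, Umar, Samir, Khalida, Hamid, Bashir, Dalia) there are 9 shares of (1)/9 = 1/9 each.
Living: Karim, Yasmin, Widad, Umar, Samir, Khalida, Hamid, Bashir, and Dalia — each takes 1/9.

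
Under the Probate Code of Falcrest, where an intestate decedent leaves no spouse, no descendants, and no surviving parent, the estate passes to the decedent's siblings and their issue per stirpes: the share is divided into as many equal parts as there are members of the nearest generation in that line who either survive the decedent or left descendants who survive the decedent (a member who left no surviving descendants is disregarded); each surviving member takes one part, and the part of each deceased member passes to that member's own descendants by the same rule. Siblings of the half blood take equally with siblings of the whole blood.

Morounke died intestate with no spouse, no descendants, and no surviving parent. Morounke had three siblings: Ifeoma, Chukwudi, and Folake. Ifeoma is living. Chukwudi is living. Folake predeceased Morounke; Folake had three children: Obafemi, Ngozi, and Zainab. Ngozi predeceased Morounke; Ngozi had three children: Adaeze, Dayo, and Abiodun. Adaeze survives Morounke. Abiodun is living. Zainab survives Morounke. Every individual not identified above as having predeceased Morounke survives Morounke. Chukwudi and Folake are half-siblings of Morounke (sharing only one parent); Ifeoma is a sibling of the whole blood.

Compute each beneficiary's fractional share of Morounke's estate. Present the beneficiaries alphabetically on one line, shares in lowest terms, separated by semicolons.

No spouse, descendants, or parent survives, so the estate passes to Morounke's siblings per stirpes.
Half-blood and whole-blood siblings take equally under the stated rule.
The estate is divided into 3 equal shares of 1/3 among Ifeoma, Chukwudi, Folake.
Ifeoma is living and takes 1/3.
Chukwudi is living and takes 1/3.
Folake predeceased; the 1/3 allotted to Folake's branch passes to Folake's issue by representation.
The 1/3 is divided into 3 equal shares of 1/9 among Obafemi, Ngozi, Zainab.
Obafemi is living and takes 1/9.
Ngozi predeceased; the 1/9 allotted to Ngozi's branch passes to Ngozi's issue by representation.
The 1/9 is divided into 3 equal shares of 1/27 among Adaeze, Dayo, Abiodun.
Adaeze is living and takes 1/27.
Dayo is living and takes 1/27.
Abiodun is living and takes 1/27.
Zainab is living and takes 1/9.

Abiodun 1/27; Adaeze 1/27; Chukwudi 1/3; Dayo 1/27; Ifeoma 1/3; Obafemi 1/9; Zainab 1/9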